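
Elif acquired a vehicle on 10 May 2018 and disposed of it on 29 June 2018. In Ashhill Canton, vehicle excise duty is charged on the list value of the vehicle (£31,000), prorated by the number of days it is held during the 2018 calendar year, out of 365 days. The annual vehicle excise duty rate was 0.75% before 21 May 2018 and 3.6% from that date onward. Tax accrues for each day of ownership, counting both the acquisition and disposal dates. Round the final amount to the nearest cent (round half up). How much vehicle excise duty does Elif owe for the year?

10 May – 20 May 2018: 11 days at 0.75% → £31,000 × 0.75% × 11/365 = £7.0068
21 May – 29 June 2018: 40 days at 3.6% → £31,000 × 3.6% × 40/365 = £122.3014
Total = £129.3082

£129.31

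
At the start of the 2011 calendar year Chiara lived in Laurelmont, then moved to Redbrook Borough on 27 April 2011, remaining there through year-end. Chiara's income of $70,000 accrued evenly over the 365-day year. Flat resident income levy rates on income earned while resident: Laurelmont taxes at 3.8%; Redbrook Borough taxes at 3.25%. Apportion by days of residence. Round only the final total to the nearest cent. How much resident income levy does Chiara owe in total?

Laurelmont, 1 January – 26 April 2011: 116 days → $70,000 × 3.8% × 116/365 = $845.3699
Redbrook Borough, 27 April – 31 December 2011: 249 days → $70,000 × 3.25% × 249/365 = $1,551.9863
Total = $2,397.3562

$2,397.36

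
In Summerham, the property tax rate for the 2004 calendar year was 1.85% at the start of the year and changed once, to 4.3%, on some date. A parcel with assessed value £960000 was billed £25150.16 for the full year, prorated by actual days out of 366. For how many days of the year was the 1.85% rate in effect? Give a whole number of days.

251 days

Let d = days at the first rate; then 366 − d days at the second rate.
£960000 × [1.85%·d + 4.3%·(366−d)] / 366 = £25150.16
Solving gives d = 251, so the new rate took effect on 8 September 2004.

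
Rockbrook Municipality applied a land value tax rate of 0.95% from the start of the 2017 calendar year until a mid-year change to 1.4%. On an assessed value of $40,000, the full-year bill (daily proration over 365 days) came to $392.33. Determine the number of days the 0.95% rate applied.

Let d = days at the first rate; then 365 − d days at the second rate.
$40,000 × [0.95%·d + 1.4%·(365−d)] / 365 = $392.33
Solving gives d = 340, so the new rate took effect on 7 Dec 2017.

340 days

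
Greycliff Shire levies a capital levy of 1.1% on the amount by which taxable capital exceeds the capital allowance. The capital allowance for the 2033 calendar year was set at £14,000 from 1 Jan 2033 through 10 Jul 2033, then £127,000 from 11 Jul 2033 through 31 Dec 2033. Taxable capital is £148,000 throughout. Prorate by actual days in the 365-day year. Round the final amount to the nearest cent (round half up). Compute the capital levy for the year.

1 Jan – 10 Jul 2033: 191 days, exemption £14,000 → (£148,000 − £14,000) × 1.1% × 191/365 = £771.3260
11 Jul – 31 Dec 2033: 174 days, exemption £127,000 → (£148,000 − £127,000) × 1.1% × 174/365 = £110.1205
Total = £881.4466

£881.45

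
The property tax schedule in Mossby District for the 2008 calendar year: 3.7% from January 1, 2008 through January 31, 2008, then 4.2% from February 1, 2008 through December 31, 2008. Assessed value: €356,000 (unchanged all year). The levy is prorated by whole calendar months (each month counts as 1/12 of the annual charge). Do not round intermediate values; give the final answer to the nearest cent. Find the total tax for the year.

€14,803.67

January 1 – January 31, 2008: 1 month at 3.7% → €356,000 × 3.7% × 1/12 = €1,097.6667
February 1 – December 31, 2008: 11 months at 4.2% → €356,000 × 4.2% × 11/12 = €13,706.0000
Total = €14,803.6667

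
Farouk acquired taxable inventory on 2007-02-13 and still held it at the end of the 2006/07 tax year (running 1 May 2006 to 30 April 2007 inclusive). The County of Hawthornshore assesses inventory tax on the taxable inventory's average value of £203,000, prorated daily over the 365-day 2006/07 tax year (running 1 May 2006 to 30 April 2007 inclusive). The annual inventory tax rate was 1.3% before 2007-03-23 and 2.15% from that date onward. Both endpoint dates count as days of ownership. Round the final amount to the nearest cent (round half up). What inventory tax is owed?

£741.09

2007-02-13 to 2007-03-22: 38 days at 1.3% → £203,000 × 1.3% × 38/365 = £274.7452
2007-03-23 to 2007-04-30: 39 days at 2.15% → £203,000 × 2.15% × 39/365 = £466.3438
Total = £741.0890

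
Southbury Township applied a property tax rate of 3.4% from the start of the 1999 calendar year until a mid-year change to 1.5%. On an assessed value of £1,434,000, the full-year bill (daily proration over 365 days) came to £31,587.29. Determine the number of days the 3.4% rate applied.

Let d = days at the first rate; then 365 − d days at the second rate.
£1,434,000 × [3.4%·d + 1.5%·(365−d)] / 365 = £31,587.29
Solving gives d = 135, so the new rate took effect on 16 May 1999.

135 days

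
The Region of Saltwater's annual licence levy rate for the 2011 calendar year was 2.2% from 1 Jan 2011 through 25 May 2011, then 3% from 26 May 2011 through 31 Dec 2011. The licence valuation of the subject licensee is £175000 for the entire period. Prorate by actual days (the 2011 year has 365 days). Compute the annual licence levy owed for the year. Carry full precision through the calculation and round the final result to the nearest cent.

£4693.84

1 Jan – 25 May 2011: 145 days at 2.2% → £175000 × 2.2% × 145/365 = £1529.4521
26 May – 31 Dec 2011: 220 days at 3% → £175000 × 3% × 220/365 = £3164.3836
Total = £4693.8356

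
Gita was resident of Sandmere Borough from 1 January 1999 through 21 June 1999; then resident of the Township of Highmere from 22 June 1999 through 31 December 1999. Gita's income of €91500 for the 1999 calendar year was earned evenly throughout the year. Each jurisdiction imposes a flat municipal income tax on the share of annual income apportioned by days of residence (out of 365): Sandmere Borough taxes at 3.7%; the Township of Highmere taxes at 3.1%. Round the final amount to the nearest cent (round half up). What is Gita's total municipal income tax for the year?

Sandmere Borough, 1 January – 21 June 1999: 172 days → €91500 × 3.7% × 172/365 = €1595.3589
The Township of Highmere, 22 June – 31 December 1999: 193 days → €91500 × 3.1% × 193/365 = €1499.8479
Total = €3095.2068

€3095.21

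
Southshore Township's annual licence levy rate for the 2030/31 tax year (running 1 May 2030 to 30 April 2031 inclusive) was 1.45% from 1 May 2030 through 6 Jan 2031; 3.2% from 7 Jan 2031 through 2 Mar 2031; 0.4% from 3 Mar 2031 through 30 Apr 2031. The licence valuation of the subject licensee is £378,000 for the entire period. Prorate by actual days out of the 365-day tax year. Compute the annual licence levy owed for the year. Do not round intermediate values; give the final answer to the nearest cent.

1 May 2030 – 6 Jan 2031: 251 days at 1.45% → £378,000 × 1.45% × 251/365 = £3,769.1260
7 Jan – 2 Mar 2031: 55 days at 3.2% → £378,000 × 3.2% × 55/365 = £1,822.6849
3 Mar – 30 Apr 2031: 59 days at 0.4% → £378,000 × 0.4% × 59/365 = £244.4055
Total = £5,836.2164

£5,836.22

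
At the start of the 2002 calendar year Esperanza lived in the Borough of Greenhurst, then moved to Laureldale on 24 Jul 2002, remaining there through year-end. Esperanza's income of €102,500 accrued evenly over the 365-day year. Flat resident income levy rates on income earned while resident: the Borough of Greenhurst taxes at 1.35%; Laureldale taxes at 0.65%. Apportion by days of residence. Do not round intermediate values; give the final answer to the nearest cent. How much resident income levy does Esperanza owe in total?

€1,067.26

The Borough of Greenhurst, 1 Jan – 23 Jul 2002: 204 days → €102,500 × 1.35% × 204/365 = €773.3836
Laureldale, 24 Jul – 31 Dec 2002: 161 days → €102,500 × 0.65% × 161/365 = €293.8801
Total = €1,067.2637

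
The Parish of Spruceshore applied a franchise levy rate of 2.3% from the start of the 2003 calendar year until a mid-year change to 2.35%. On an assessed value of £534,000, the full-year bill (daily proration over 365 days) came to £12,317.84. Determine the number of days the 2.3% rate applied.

316 days

Let d = days at the first rate; then 365 − d days at the second rate.
£534,000 × [2.3%·d + 2.35%·(365−d)] / 365 = £12,317.84
Solving gives d = 316, so the new rate took effect on 13 Nov 2003.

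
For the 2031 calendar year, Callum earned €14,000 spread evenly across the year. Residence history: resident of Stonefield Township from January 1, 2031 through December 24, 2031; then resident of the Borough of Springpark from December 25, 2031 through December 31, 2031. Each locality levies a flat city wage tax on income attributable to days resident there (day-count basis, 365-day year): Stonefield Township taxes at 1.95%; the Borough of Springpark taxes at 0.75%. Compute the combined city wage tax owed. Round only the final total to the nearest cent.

€269.78

Stonefield Township, January 1 – December 24, 2031: 358 days → €14,000 × 1.95% × 358/365 = €267.7644
The Borough of Springpark, December 25 – December 31, 2031: 7 days → €14,000 × 0.75% × 7/365 = €2.0137
Total = €269.7781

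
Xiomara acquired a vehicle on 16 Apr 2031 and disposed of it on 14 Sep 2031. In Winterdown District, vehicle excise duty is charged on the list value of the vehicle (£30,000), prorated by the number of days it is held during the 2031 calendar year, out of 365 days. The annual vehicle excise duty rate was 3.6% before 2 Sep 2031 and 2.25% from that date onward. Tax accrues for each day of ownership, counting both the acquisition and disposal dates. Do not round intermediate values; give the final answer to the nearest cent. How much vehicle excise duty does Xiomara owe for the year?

£435.33

16 Apr – 1 Sep 2031: 139 days at 3.6% → £30,000 × 3.6% × 139/365 = £411.2877
2 Sep – 14 Sep 2031: 13 days at 2.25% → £30,000 × 2.25% × 13/365 = £24.0411
Total = £435.3288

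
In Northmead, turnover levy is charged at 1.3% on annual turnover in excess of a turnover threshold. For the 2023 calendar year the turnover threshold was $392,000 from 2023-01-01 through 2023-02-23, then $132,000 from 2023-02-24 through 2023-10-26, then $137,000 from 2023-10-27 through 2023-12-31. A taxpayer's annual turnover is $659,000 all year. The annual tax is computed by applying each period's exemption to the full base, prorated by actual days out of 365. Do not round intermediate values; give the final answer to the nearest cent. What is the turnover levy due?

2023-01-01 to 2023-02-23: 54 days, exemption $392,000 → ($659,000 − $392,000) × 1.3% × 54/365 = $513.5178
2023-02-24 to 2023-10-26: 245 days, exemption $132,000 → ($659,000 − $132,000) × 1.3% × 245/365 = $4,598.6164
2023-10-27 to 2023-12-31: 66 days, exemption $137,000 → ($659,000 − $137,000) × 1.3% × 66/365 = $1,227.0575
Total = $6,339.1918

$6,339.19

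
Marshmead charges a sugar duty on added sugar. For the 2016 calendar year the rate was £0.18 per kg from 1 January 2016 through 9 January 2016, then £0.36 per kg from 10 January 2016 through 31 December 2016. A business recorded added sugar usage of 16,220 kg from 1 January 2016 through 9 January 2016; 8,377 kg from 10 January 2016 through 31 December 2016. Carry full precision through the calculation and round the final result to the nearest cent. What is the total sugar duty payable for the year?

£5935.32

1 January – 9 January 2016: 16,220 kg at £0.18/kg → £2919.60
10 January – 31 December 2016: 8,377 kg at £0.36/kg → £3015.72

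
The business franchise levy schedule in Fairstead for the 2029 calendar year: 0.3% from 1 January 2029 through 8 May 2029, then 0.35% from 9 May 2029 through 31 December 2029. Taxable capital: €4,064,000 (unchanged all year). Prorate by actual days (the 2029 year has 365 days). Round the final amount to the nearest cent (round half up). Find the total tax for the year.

€13,511.41

1 January – 8 May 2029: 128 days at 0.3% → €4,064,000 × 0.3% × 128/365 = €4,275.5507
9 May – 31 December 2029: 237 days at 0.35% → €4,064,000 × 0.35% × 237/365 = €9,235.8575
Total = €13,511.4082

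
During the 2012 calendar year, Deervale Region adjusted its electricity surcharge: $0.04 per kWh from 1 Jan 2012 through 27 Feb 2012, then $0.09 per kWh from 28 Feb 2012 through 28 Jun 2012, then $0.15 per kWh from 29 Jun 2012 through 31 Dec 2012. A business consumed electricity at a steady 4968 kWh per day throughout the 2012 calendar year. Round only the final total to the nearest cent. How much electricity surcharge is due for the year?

1 Jan – 27 Feb 2012: 58 days × 4968 kWh/day = 288,144 kWh at $0.04/kWh → $11,525.76
28 Feb – 28 Jun 2012: 122 days × 4968 kWh/day = 606,096 kWh at $0.09/kWh → $54,548.64
29 Jun – 31 Dec 2012: 186 days × 4968 kWh/day = 924,048 kWh at $0.15/kWh → $138,607.20

$204,681.60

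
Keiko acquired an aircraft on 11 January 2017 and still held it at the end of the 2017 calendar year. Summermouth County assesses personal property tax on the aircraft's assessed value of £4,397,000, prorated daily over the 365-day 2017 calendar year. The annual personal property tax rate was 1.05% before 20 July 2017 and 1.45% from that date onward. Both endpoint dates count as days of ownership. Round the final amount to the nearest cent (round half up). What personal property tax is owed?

£52,854.35

11 January – 19 July 2017: 190 days at 1.05% → £4,397,000 × 1.05% × 190/365 = £24,032.9178
20 July – 31 December 2017: 165 days at 1.45% → £4,397,000 × 1.45% × 165/365 = £28,821.4315
Total = £52,854.3493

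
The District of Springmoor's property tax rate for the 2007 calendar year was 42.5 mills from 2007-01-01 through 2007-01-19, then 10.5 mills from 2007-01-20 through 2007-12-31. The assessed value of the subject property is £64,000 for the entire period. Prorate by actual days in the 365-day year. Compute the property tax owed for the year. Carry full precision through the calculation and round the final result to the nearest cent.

2007-01-01 to 2007-01-19: 19 days at 42.5 mills → £64,000 × 4.25% × 19/365 = £141.5890
2007-01-20 to 2007-12-31: 346 days at 10.5 mills → £64,000 × 1.05% × 346/365 = £637.0192
Total = £778.6082

£778.61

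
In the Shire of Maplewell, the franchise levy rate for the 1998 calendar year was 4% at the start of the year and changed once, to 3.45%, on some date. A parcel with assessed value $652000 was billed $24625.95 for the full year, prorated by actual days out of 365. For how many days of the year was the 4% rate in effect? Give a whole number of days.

Let d = days at the first rate; then 365 − d days at the second rate.
$652000 × [4%·d + 3.45%·(365−d)] / 365 = $24625.95
Solving gives d = 217, so the new rate took effect on 6 Aug 1998.

217 days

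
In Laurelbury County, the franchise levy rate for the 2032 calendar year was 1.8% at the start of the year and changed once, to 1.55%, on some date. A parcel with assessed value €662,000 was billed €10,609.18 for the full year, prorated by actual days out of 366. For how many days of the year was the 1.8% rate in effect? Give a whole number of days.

Let d = days at the first rate; then 366 − d days at the second rate.
€662,000 × [1.8%·d + 1.55%·(366−d)] / 366 = €10,609.18
Solving gives d = 77, so the new rate took effect on March 18, 2032.

77 days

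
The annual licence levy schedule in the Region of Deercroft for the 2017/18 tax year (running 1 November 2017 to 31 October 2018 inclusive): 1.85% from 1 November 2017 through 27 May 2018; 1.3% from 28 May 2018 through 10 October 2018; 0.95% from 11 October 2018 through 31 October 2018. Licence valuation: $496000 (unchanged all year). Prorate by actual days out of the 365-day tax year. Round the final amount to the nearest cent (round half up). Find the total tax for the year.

$7902.71

1 November 2017 – 27 May 2018: 208 days at 1.85% → $496000 × 1.85% × 208/365 = $5229.0630
28 May – 10 October 2018: 136 days at 1.3% → $496000 × 1.3% × 136/365 = $2402.5425
11 October – 31 October 2018: 21 days at 0.95% → $496000 × 0.95% × 21/365 = $271.1014
Total = $7902.7068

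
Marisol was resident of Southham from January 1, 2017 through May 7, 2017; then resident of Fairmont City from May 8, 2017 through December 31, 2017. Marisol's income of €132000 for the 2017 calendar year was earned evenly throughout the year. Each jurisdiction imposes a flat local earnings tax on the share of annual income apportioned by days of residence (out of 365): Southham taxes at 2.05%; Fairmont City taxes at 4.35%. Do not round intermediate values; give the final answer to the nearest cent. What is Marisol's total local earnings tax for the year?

Southham, January 1 – May 7, 2017: 127 days → €132000 × 2.05% × 127/365 = €941.5397
Fairmont City, May 8 – December 31, 2017: 238 days → €132000 × 4.35% × 238/365 = €3744.0986
Total = €4685.6384

€4685.64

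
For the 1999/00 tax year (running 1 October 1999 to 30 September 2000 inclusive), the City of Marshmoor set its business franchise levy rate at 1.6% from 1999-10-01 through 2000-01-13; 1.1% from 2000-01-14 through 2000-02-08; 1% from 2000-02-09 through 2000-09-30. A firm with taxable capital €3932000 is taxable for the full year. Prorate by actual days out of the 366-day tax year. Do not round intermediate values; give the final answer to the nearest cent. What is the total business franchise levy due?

€46367.52

1999-10-01 to 2000-01-13: 105 days at 1.6% → €3932000 × 1.6% × 105/366 = €18048.5246
2000-01-14 to 2000-02-08: 26 days at 1.1% → €3932000 × 1.1% × 26/366 = €3072.5464
2000-02-09 to 2000-09-30: 235 days at 1% → €3932000 × 1% × 235/366 = €25246.4481
Total = €46367.5191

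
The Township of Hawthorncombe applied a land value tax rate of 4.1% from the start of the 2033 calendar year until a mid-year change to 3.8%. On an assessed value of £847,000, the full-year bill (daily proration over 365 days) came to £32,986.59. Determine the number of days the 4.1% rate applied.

115 days

Let d = days at the first rate; then 365 − d days at the second rate.
£847,000 × [4.1%·d + 3.8%·(365−d)] / 365 = £32,986.59
Solving gives d = 115, so the new rate took effect on 26 April 2033.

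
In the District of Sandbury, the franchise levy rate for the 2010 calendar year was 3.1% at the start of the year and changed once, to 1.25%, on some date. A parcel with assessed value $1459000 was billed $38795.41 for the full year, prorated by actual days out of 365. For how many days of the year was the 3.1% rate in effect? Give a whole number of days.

Let d = days at the first rate; then 365 − d days at the second rate.
$1459000 × [3.1%·d + 1.25%·(365−d)] / 365 = $38795.41
Solving gives d = 278, so the new rate took effect on 6 October 2010.

278 days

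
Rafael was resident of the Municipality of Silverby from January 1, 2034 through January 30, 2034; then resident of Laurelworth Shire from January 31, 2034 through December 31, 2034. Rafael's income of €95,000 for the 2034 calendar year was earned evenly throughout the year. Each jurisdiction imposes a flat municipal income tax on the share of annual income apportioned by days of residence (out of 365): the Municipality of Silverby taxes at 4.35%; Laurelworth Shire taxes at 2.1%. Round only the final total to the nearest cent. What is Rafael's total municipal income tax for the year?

€2,170.68

The Municipality of Silverby, January 1 – January 30, 2034: 30 days → €95,000 × 4.35% × 30/365 = €339.6575
Laurelworth Shire, January 31 – December 31, 2034: 335 days → €95,000 × 2.1% × 335/365 = €1,831.0274
Total = €2,170.6849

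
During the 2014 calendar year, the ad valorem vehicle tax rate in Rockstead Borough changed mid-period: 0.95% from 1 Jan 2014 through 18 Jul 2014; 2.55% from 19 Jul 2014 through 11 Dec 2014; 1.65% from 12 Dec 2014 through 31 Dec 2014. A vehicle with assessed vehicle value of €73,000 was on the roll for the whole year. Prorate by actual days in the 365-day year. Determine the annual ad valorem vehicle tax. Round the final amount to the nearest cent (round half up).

1 Jan – 18 Jul 2014: 199 days at 0.95% → €73,000 × 0.95% × 199/365 = €378.1000
19 Jul – 11 Dec 2014: 146 days at 2.55% → €73,000 × 2.55% × 146/365 = €744.6000
12 Dec – 31 Dec 2014: 20 days at 1.65% → €73,000 × 1.65% × 20/365 = €66.0000
Total = €1,188.7000

€1,188.70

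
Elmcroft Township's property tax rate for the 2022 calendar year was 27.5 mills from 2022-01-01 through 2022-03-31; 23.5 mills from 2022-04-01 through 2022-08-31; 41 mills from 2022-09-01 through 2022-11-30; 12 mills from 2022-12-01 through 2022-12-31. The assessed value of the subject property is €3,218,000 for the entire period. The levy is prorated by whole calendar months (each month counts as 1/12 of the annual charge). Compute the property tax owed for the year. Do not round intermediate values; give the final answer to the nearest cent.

€89,835.83

2022-01-01 to 2022-03-31: 3 months at 27.5 mills → €3,218,000 × 2.75% × 3/12 = €22,123.7500
2022-04-01 to 2022-08-31: 5 months at 23.5 mills → €3,218,000 × 2.35% × 5/12 = €31,509.5833
2022-09-01 to 2022-11-30: 3 months at 41 mills → €3,218,000 × 4.1% × 3/12 = €32,984.5000
2022-12-01 to 2022-12-31: 1 month at 12 mills → €3,218,000 × 1.2% × 1/12 = €3,218.0000
Total = €89,835.8333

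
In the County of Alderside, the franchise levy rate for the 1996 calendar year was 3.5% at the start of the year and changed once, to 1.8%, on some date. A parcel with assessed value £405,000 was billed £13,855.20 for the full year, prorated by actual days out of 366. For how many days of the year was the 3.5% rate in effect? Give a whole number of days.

Let d = days at the first rate; then 366 − d days at the second rate.
£405,000 × [3.5%·d + 1.8%·(366−d)] / 366 = £13,855.20
Solving gives d = 349, so the new rate took effect on December 15, 1996.

349 days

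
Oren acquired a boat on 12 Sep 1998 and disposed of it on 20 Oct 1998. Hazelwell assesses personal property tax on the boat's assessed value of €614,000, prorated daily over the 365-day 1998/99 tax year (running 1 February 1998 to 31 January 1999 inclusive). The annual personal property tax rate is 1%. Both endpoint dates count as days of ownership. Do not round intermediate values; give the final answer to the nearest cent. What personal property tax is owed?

€656.05

Days held (12 Sep – 20 Oct 1998): 39 out of 365
Tax = €614,000 × 1% × 39/365 = €656.0548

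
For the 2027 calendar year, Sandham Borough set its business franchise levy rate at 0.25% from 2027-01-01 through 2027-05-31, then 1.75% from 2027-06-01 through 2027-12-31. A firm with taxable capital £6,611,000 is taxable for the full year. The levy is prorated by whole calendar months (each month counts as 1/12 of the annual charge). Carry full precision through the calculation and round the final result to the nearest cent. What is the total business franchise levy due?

2027-01-01 to 2027-05-31: 5 months at 0.25% → £6,611,000 × 0.25% × 5/12 = £6,886.4583
2027-06-01 to 2027-12-31: 7 months at 1.75% → £6,611,000 × 1.75% × 7/12 = £67,487.2917
Total = £74,373.7500

£74,373.75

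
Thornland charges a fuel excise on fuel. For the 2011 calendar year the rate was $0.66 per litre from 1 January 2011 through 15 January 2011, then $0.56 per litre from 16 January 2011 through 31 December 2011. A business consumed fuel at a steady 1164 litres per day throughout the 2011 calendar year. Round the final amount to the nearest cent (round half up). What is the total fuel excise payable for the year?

$239,667.60

1 January – 15 January 2011: 15 days × 1164 litres/day = 17,460 litres at $0.66/litre → $11,523.60
16 January – 31 December 2011: 350 days × 1164 litres/day = 407,400 litres at $0.56/litre → $228,144.00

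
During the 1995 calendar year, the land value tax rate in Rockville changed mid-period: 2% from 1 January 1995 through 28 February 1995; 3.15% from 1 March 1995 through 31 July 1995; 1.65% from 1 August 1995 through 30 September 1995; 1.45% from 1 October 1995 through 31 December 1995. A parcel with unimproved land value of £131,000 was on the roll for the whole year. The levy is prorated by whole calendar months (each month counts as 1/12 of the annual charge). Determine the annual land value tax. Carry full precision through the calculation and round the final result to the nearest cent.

1 January – 28 February 1995: 2 months at 2% → £131,000 × 2% × 2/12 = £436.6667
1 March – 31 July 1995: 5 months at 3.15% → £131,000 × 3.15% × 5/12 = £1,719.3750
1 August – 30 September 1995: 2 months at 1.65% → £131,000 × 1.65% × 2/12 = £360.2500
1 October – 31 December 1995: 3 months at 1.45% → £131,000 × 1.45% × 3/12 = £474.8750
Total = £2,991.1667

£2,991.17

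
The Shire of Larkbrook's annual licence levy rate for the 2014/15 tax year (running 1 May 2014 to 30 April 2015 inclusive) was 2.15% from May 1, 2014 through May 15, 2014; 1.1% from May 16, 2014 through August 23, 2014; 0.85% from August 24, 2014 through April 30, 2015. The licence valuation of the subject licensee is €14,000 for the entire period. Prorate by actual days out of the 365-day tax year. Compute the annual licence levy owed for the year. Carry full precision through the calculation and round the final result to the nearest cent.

€136.07

May 1 – May 15, 2014: 15 days at 2.15% → €14,000 × 2.15% × 15/365 = €12.3699
May 16 – August 23, 2014: 100 days at 1.1% → €14,000 × 1.1% × 100/365 = €42.1918
August 24, 2014 – April 30, 2015: 250 days at 0.85% → €14,000 × 0.85% × 250/365 = €81.5068
Total = €136.0685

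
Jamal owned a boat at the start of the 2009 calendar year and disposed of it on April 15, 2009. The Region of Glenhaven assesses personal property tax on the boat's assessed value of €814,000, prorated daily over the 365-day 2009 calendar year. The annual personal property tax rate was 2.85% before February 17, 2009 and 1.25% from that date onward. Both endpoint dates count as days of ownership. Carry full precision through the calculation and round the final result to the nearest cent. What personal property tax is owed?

€4,604.12

January 1 – February 16, 2009: 47 days at 2.85% → €814,000 × 2.85% × 47/365 = €2,987.2685
February 17 – April 15, 2009: 58 days at 1.25% → €814,000 × 1.25% × 58/365 = €1,616.8493
Total = €4,604.1178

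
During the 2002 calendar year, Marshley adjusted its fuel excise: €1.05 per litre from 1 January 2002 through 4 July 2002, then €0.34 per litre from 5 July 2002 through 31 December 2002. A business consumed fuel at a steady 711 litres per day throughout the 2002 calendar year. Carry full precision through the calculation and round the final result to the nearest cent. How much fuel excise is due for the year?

1 January – 4 July 2002: 185 days × 711 litres/day = 131,535 litres at €1.05/litre → €138,111.75
5 July – 31 December 2002: 180 days × 711 litres/day = 127,980 litres at €0.34/litre → €43,513.20

€181,624.95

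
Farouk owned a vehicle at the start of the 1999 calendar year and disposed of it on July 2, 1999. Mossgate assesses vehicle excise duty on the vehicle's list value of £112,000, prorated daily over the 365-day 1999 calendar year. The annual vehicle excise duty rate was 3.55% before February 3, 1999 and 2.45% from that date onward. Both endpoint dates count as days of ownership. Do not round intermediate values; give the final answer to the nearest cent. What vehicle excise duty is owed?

January 1 – February 2, 1999: 33 days at 3.55% → £112,000 × 3.55% × 33/365 = £359.4740
February 3 – July 2, 1999: 150 days at 2.45% → £112,000 × 2.45% × 150/365 = £1,127.6712
Total = £1,487.1452

£1,487.15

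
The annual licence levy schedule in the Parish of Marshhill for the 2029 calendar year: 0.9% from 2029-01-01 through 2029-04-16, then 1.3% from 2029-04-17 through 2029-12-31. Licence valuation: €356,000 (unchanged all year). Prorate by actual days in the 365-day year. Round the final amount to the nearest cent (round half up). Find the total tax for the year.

€4,214.45

2029-01-01 to 2029-04-16: 106 days at 0.9% → €356,000 × 0.9% × 106/365 = €930.4767
2029-04-17 to 2029-12-31: 259 days at 1.3% → €356,000 × 1.3% × 259/365 = €3,283.9781
Total = €4,214.4548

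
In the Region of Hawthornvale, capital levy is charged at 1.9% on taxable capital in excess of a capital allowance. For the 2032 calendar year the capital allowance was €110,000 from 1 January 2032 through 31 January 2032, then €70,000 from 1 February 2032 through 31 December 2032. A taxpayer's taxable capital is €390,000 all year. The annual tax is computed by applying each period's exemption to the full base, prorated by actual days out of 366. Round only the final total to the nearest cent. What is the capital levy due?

1 January – 31 January 2032: 31 days, exemption €110,000 → (€390,000 − €110,000) × 1.9% × 31/366 = €450.6011
1 February – 31 December 2032: 335 days, exemption €70,000 → (€390,000 − €70,000) × 1.9% × 335/366 = €5,565.0273
Total = €6,015.6284

€6,015.63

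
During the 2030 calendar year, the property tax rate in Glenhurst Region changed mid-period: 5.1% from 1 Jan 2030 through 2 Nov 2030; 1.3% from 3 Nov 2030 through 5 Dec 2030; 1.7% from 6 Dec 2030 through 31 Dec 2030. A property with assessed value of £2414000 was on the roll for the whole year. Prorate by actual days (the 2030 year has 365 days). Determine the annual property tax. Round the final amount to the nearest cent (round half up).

£108973.91

1 Jan – 2 Nov 2030: 306 days at 5.1% → £2414000 × 5.1% × 306/365 = £103213.3808
3 Nov – 5 Dec 2030: 33 days at 1.3% → £2414000 × 1.3% × 33/365 = £2837.2767
6 Dec – 31 Dec 2030: 26 days at 1.7% → £2414000 × 1.7% × 26/365 = £2923.2548
Total = £108973.9123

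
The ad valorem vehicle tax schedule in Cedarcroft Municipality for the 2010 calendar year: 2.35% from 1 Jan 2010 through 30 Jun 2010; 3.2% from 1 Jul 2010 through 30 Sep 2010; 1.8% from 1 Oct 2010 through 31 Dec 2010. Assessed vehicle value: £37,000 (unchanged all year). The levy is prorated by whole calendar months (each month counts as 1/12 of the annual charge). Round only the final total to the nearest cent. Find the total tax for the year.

£897.25

1 Jan – 30 Jun 2010: 6 months at 2.35% → £37,000 × 2.35% × 6/12 = £434.7500
1 Jul – 30 Sep 2010: 3 months at 3.2% → £37,000 × 3.2% × 3/12 = £296.0000
1 Oct – 31 Dec 2010: 3 months at 1.8% → £37,000 × 1.8% × 3/12 = £166.5000
Total = £897.2500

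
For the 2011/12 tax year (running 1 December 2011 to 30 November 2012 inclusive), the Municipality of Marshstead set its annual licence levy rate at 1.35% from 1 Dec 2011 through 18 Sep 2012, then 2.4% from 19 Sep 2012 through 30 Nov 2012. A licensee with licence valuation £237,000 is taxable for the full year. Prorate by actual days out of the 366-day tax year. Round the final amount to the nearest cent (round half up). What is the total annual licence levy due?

1 Dec 2011 – 18 Sep 2012: 293 days at 1.35% → £237,000 × 1.35% × 293/366 = £2,561.3484
19 Sep – 30 Nov 2012: 73 days at 2.4% → £237,000 × 2.4% × 73/366 = £1,134.4918
Total = £3,695.8402

£3,695.84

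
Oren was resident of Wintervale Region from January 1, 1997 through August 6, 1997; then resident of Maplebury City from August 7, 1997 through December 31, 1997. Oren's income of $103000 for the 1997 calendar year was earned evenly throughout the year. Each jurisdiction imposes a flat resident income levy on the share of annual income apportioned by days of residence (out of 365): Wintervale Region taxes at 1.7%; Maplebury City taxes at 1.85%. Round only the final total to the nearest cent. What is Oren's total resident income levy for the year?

$1813.22

Wintervale Region, January 1 – August 6, 1997: 218 days → $103000 × 1.7% × 218/365 = $1045.8027
Maplebury City, August 7 – December 31, 1997: 147 days → $103000 × 1.85% × 147/365 = $767.4205
Total = $1813.2233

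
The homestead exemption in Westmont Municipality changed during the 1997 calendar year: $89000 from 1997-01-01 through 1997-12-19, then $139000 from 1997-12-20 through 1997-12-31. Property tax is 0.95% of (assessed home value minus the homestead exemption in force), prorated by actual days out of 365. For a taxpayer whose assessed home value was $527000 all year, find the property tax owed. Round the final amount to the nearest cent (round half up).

$4145.38

1997-01-01 to 1997-12-19: 353 days, exemption $89000 → ($527000 − $89000) × 0.95% × 353/365 = $4024.2000
1997-12-20 to 1997-12-31: 12 days, exemption $139000 → ($527000 − $139000) × 0.95% × 12/365 = $121.1836
Total = $4145.3836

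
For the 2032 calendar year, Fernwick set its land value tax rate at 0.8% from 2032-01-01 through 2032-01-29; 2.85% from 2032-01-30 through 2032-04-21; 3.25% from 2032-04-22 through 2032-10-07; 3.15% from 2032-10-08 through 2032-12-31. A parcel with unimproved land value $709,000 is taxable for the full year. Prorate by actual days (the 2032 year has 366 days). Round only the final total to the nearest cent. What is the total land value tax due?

2032-01-01 to 2032-01-29: 29 days at 0.8% → $709,000 × 0.8% × 29/366 = $449.4208
2032-01-30 to 2032-04-21: 83 days at 2.85% → $709,000 × 2.85% × 83/366 = $4,582.3484
2032-04-22 to 2032-10-07: 169 days at 3.25% → $709,000 × 3.25% × 169/366 = $10,639.8429
2032-10-08 to 2032-12-31: 85 days at 3.15% → $709,000 × 3.15% × 85/366 = $5,186.7418
Total = $20,858.3538

$20,858.35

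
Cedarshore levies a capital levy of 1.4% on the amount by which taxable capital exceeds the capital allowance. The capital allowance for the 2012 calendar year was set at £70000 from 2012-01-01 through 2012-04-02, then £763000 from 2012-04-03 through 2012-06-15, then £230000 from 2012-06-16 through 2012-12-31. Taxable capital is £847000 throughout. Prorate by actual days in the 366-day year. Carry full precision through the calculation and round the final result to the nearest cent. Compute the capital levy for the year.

£7698.47

2012-01-01 to 2012-04-02: 93 days, exemption £70000 → (£847000 − £70000) × 1.4% × 93/366 = £2764.0820
2012-04-03 to 2012-06-15: 74 days, exemption £763000 → (£847000 − £763000) × 1.4% × 74/366 = £237.7705
2012-06-16 to 2012-12-31: 199 days, exemption £230000 → (£847000 − £230000) × 1.4% × 199/366 = £4696.6175
Total = £7698.4699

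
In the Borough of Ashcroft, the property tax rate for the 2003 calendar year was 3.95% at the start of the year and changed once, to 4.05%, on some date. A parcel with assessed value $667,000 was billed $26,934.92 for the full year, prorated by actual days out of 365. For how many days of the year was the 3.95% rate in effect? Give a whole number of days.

43 days

Let d = days at the first rate; then 365 − d days at the second rate.
$667,000 × [3.95%·d + 4.05%·(365−d)] / 365 = $26,934.92
Solving gives d = 43, so the new rate took effect on 13 Feb 2003.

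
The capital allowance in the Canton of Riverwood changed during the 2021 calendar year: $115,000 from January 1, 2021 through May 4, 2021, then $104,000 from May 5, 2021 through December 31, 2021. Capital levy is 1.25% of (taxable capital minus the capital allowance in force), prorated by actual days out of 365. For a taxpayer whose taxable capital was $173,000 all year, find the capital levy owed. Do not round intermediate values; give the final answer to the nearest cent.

$815.79

January 1 – May 4, 2021: 124 days, exemption $115,000 → ($173,000 − $115,000) × 1.25% × 124/365 = $246.3014
May 5 – December 31, 2021: 241 days, exemption $104,000 → ($173,000 − $104,000) × 1.25% × 241/365 = $569.4863
Total = $815.7877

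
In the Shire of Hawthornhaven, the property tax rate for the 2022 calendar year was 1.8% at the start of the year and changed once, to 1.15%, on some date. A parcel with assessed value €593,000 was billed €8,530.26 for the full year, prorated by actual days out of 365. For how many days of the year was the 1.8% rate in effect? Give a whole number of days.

162 days

Let d = days at the first rate; then 365 − d days at the second rate.
€593,000 × [1.8%·d + 1.15%·(365−d)] / 365 = €8,530.26
Solving gives d = 162, so the new rate took effect on 12 June 2022.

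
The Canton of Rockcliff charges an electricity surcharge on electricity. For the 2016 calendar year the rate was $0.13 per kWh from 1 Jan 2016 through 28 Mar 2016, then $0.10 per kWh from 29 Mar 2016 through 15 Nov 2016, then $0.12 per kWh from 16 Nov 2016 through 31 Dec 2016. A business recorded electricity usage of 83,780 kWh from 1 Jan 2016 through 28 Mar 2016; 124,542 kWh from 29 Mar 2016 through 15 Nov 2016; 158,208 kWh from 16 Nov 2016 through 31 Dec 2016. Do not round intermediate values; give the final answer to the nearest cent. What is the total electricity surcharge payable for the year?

1 Jan – 28 Mar 2016: 83,780 kWh at $0.13/kWh → $10,891.40
29 Mar – 15 Nov 2016: 124,542 kWh at $0.10/kWh → $12,454.20
16 Nov – 31 Dec 2016: 158,208 kWh at $0.12/kWh → $18,984.96

$42,330.56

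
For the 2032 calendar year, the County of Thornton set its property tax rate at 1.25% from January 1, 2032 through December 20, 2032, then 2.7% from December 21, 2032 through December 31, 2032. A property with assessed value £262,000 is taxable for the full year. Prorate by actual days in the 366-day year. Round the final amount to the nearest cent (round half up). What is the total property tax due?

£3,389.18

January 1 – December 20, 2032: 355 days at 1.25% → £262,000 × 1.25% × 355/366 = £3,176.5710
December 21 – December 31, 2032: 11 days at 2.7% → £262,000 × 2.7% × 11/366 = £212.6066
Total = £3,389.1776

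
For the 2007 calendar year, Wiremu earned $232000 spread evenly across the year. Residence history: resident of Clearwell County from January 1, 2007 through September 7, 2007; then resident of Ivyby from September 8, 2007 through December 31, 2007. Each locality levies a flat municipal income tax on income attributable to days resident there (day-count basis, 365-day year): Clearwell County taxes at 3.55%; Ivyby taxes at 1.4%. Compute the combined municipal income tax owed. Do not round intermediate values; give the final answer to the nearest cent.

$6664.44

Clearwell County, January 1 – September 7, 2007: 250 days → $232000 × 3.55% × 250/365 = $5641.0959
Ivyby, September 8 – December 31, 2007: 115 days → $232000 × 1.4% × 115/365 = $1023.3425
Total = $6664.4384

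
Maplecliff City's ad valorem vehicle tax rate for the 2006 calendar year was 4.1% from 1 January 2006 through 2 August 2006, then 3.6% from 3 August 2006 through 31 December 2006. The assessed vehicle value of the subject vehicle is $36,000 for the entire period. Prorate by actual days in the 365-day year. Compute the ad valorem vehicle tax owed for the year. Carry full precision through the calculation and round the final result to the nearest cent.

1 January – 2 August 2006: 214 days at 4.1% → $36,000 × 4.1% × 214/365 = $865.3808
3 August – 31 December 2006: 151 days at 3.6% → $36,000 × 3.6% × 151/365 = $536.1534
Total = $1,401.5342

$1,401.53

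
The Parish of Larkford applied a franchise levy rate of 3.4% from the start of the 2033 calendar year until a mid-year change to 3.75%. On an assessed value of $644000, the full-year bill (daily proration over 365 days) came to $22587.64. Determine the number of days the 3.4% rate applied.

Let d = days at the first rate; then 365 − d days at the second rate.
$644000 × [3.4%·d + 3.75%·(365−d)] / 365 = $22587.64
Solving gives d = 253, so the new rate took effect on September 11, 2033.

253 days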